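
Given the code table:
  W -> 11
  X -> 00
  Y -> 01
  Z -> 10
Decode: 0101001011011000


Decoding:
01 -> Y
01 -> Y
00 -> X
10 -> Z
11 -> W
01 -> Y
10 -> Z
00 -> X


Result: YYXZWYZX


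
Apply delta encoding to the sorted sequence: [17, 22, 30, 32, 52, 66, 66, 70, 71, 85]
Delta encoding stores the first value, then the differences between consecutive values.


First value: 17
Deltas:
  22 - 17 = 5
  30 - 22 = 8
  32 - 30 = 2
  52 - 32 = 20
  66 - 52 = 14
  66 - 66 = 0
  70 - 66 = 4
  71 - 70 = 1
  85 - 71 = 14


Delta encoded: [17, 5, 8, 2, 20, 14, 0, 4, 1, 14]


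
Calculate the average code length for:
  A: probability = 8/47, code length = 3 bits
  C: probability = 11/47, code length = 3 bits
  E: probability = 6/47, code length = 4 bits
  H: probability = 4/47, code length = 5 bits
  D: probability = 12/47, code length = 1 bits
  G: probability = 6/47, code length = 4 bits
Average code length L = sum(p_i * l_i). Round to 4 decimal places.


Weighted contributions p_i * l_i:
  A: (8/47) * 3 = 24/47
  C: (11/47) * 3 = 33/47
  E: (6/47) * 4 = 24/47
  H: (4/47) * 5 = 20/47
  D: (12/47) * 1 = 12/47
  G: (6/47) * 4 = 24/47
Sum = (24 + 33 + 24 + 20 + 12 + 24)/47 = 137/47

L = 137/47 = 2.9149 bits/symbol


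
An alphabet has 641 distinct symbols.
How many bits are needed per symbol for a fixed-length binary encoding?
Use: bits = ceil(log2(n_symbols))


log2(641) = 9.3242
Bracket: 2^9 = 512 < 641 <= 2^10 = 1024
So ceil(log2(641)) = 10

bits = ceil(log2(641)) = ceil(9.3242) = 10 bits


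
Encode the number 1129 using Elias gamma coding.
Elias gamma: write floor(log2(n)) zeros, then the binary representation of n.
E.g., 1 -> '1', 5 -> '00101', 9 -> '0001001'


num_bits = floor(log2(1129)) + 1 = 11
leading_zeros = num_bits - 1 = 10
binary(1129) = 10001101001

Elias gamma(1129) = '0000000000' + '10001101001' = 000000000010001101001 (21 bits)


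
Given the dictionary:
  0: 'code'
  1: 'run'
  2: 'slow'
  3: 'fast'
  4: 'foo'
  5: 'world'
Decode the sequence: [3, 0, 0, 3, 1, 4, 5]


Look up each index in the dictionary:
  3 -> 'fast'
  0 -> 'code'
  0 -> 'code'
  3 -> 'fast'
  1 -> 'run'
  4 -> 'foo'
  5 -> 'world'

Decoded: "fast code code fast run foo world"


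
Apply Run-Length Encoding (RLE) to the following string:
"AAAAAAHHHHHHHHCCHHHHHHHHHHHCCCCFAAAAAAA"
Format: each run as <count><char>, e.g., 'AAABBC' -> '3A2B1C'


Scanning runs left to right:
  i=0: run of 'A' x 6 -> '6A'
  i=6: run of 'H' x 8 -> '8H'
  i=14: run of 'C' x 2 -> '2C'
  i=16: run of 'H' x 11 -> '11H'
  i=27: run of 'C' x 4 -> '4C'
  i=31: run of 'F' x 1 -> '1F'
  i=32: run of 'A' x 7 -> '7A'

RLE = 6A8H2C11H4C1F7A


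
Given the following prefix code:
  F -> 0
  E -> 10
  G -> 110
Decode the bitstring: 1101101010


Decoding step by step:
Bits 110 -> G
Bits 110 -> G
Bits 10 -> E
Bits 10 -> E


Decoded message: GGEE


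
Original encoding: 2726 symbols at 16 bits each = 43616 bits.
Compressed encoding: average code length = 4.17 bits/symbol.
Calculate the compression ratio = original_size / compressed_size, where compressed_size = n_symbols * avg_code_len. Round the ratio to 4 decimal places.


original_size = n_symbols * orig_bits = 2726 * 16 = 43616 bits
compressed_size = n_symbols * avg_code_len = 2726 * 4.17 = 11367.42 bits
ratio = original_size / compressed_size = 43616 / 11367.42 = 3.8369

Compression ratio = 3.8369


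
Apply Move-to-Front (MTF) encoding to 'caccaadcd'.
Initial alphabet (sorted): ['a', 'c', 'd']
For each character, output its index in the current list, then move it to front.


MTF encoding:
'c': index 1 in ['a', 'c', 'd'] -> ['c', 'a', 'd']
'a': index 1 in ['c', 'a', 'd'] -> ['a', 'c', 'd']
'c': index 1 in ['a', 'c', 'd'] -> ['c', 'a', 'd']
'c': index 0 in ['c', 'a', 'd'] -> ['c', 'a', 'd']
'a': index 1 in ['c', 'a', 'd'] -> ['a', 'c', 'd']
'a': index 0 in ['a', 'c', 'd'] -> ['a', 'c', 'd']
'd': index 2 in ['a', 'c', 'd'] -> ['d', 'a', 'c']
'c': index 2 in ['d', 'a', 'c'] -> ['c', 'd', 'a']
'd': index 1 in ['c', 'd', 'a'] -> ['d', 'c', 'a']


Output: [1, 1, 1, 0, 1, 0, 2, 2, 1]


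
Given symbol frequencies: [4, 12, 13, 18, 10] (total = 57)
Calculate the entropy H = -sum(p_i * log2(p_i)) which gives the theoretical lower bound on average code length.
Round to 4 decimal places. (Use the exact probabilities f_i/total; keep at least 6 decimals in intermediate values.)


Per-symbol terms -p_i * log2(p_i) with p_i = f_i/57:
  p = 4/57 = 0.070175: log2(p) = -3.832890, -p*log2(p) = 0.268975
  p = 12/57 = 0.210526: log2(p) = -2.247928, -p*log2(p) = 0.473248
  p = 13/57 = 0.228070: log2(p) = -2.132450, -p*log2(p) = 0.486348
  p = 18/57 = 0.315789: log2(p) = -1.662965, -p*log2(p) = 0.525147
  p = 10/57 = 0.175439: log2(p) = -2.510962, -p*log2(p) = 0.440520
H = 0.268975 + 0.473248 + 0.486348 + 0.525147 + 0.440520 = 2.194238

H = 2.1942 bits/symbol


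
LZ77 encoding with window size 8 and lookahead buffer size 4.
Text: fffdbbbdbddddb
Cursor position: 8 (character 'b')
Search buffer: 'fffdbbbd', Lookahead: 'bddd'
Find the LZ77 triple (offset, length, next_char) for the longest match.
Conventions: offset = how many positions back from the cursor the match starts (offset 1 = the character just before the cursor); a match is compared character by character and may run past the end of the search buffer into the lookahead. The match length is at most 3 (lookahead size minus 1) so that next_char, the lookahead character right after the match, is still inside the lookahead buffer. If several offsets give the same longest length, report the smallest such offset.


Try each offset into the search buffer:
  offset=1 (pos 7, char 'd'): match length 0
  offset=2 (pos 6, char 'b'): match length 2
  offset=3 (pos 5, char 'b'): match length 1
  offset=4 (pos 4, char 'b'): match length 1
  offset=5 (pos 3, char 'd'): match length 0
  offset=6 (pos 2, char 'f'): match length 0
  offset=7 (pos 1, char 'f'): match length 0
  offset=8 (pos 0, char 'f'): match length 0
Longest match has length 2 at offset 2.
next_char = character at position 8 + 2 = 10 -> 'd'

Best match: offset=2, length=2 (matching 'bd' starting at position 6)
LZ77 triple: (2, 2, 'd')


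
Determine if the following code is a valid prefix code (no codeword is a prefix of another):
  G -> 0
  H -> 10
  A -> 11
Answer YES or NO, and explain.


Checking each pair (does one codeword prefix another?):
  G='0' vs H='10': no prefix
  G='0' vs A='11': no prefix
  H='10' vs G='0': no prefix
  H='10' vs A='11': no prefix
  A='11' vs G='0': no prefix
  A='11' vs H='10': no prefix
No violation found over all pairs.

YES -- this is a valid prefix code. No codeword is a prefix of any other codeword.


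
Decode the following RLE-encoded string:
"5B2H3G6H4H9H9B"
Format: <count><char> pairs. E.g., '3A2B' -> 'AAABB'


Expanding each <count><char> pair:
  5B -> 'BBBBB'
  2H -> 'HH'
  3G -> 'GGG'
  6H -> 'HHHHHH'
  4H -> 'HHHH'
  9H -> 'HHHHHHHHH'
  9B -> 'BBBBBBBBB'

Decoded = BBBBBHHGGGHHHHHHHHHHHHHHHHHHHBBBBBBBBB


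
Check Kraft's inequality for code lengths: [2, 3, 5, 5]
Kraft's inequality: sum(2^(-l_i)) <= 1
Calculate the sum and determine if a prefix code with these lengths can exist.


Sum = 2^(-2) + 2^(-3) + 2^(-5) + 2^(-5)
    = 0.25 + 0.125 + 0.03125 + 0.03125
    = 14/32 = 0.4375
Since 0.4375 <= 1, Kraft's inequality IS satisfied.
A prefix code with these lengths CAN exist.

Kraft sum = 0.4375. Satisfied.


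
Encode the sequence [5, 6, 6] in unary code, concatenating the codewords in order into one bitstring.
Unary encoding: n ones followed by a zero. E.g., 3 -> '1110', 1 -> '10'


Encode each number as n ones followed by a terminating 0:
  5 -> 111110 (6 bits)
  6 -> 1111110 (7 bits)
  6 -> 1111110 (7 bits)
Total length = 6 + 7 + 7 = 20 bits.

Unary([5, 6, 6]) = 11111011111101111110 (20 bits)


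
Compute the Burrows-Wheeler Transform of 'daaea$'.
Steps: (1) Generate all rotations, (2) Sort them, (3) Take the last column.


Rotations (sorted):
  0: $daaea -> last char: a
  1: a$daae -> last char: e
  2: aaea$d -> last char: d
  3: aea$da -> last char: a
  4: daaea$ -> last char: $
  5: ea$daa -> last char: a


BWT = aeda$a


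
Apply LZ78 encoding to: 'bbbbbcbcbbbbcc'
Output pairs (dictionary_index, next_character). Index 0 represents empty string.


LZ78 encoding steps:
Dictionary: {0: ''}
Step 1: w='' (idx 0), next='b' -> output (0, 'b'), add 'b' as idx 1
Step 2: w='b' (idx 1), next='b' -> output (1, 'b'), add 'bb' as idx 2
Step 3: w='bb' (idx 2), next='c' -> output (2, 'c'), add 'bbc' as idx 3
Step 4: w='b' (idx 1), next='c' -> output (1, 'c'), add 'bc' as idx 4
Step 5: w='bb' (idx 2), next='b' -> output (2, 'b'), add 'bbb' as idx 5
Step 6: w='bc' (idx 4), next='c' -> output (4, 'c'), add 'bcc' as idx 6


Encoded: [(0, 'b'), (1, 'b'), (2, 'c'), (1, 'c'), (2, 'b'), (4, 'c')]


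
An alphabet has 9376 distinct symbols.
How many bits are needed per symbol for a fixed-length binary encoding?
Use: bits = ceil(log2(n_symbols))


log2(9376) = 13.1948
Bracket: 2^13 = 8192 < 9376 <= 2^14 = 16384
So ceil(log2(9376)) = 14

bits = ceil(log2(9376)) = ceil(13.1948) = 14 bits


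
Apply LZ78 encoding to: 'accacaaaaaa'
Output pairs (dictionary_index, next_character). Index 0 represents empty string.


LZ78 encoding steps:
Dictionary: {0: ''}
Step 1: w='' (idx 0), next='a' -> output (0, 'a'), add 'a' as idx 1
Step 2: w='' (idx 0), next='c' -> output (0, 'c'), add 'c' as idx 2
Step 3: w='c' (idx 2), next='a' -> output (2, 'a'), add 'ca' as idx 3
Step 4: w='ca' (idx 3), next='a' -> output (3, 'a'), add 'caa' as idx 4
Step 5: w='a' (idx 1), next='a' -> output (1, 'a'), add 'aa' as idx 5
Step 6: w='aa' (idx 5), end of input -> output (5, '')


Encoded: [(0, 'a'), (0, 'c'), (2, 'a'), (3, 'a'), (1, 'a'), (5, '')]


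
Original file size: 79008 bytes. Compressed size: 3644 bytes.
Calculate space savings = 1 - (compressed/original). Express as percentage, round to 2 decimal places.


ratio = compressed/original = 3644/79008 = 0.046122
savings = 1 - ratio = 1 - 0.046122 = 0.953878
as a percentage: 0.953878 * 100 = 95.39%

Space savings = 1 - 3644/79008 = 95.39%


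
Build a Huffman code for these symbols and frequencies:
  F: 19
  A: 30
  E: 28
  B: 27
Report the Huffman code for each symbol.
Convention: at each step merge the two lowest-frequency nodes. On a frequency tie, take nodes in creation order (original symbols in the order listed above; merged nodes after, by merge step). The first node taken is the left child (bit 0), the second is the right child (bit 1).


Huffman tree construction:
Step 1: Merge F(19) + B(27) = 46
Step 2: Merge E(28) + A(30) = 58
Step 3: Merge (F+B)(46) + (E+A)(58) = 104
Read each symbol's code off the tree from the root (left child = 0, right child = 1).

Codes:
  F: 00 (length 2)
  A: 11 (length 2)
  E: 10 (length 2)
  B: 01 (length 2)
Average code length: 208/104 = 2.0000 bits/symbol


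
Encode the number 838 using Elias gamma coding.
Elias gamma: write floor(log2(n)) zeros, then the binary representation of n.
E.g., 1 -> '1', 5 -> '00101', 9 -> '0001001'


num_bits = floor(log2(838)) + 1 = 10
leading_zeros = num_bits - 1 = 9
binary(838) = 1101000110

Elias gamma(838) = '000000000' + '1101000110' = 0000000001101000110 (19 bits)


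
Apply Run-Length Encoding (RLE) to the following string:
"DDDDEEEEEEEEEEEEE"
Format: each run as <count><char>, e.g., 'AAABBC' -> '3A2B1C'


Scanning runs left to right:
  i=0: run of 'D' x 4 -> '4D'
  i=4: run of 'E' x 13 -> '13E'

RLE = 4D13E


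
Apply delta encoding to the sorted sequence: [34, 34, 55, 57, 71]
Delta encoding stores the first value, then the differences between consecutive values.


First value: 34
Deltas:
  34 - 34 = 0
  55 - 34 = 21
  57 - 55 = 2
  71 - 57 = 14


Delta encoded: [34, 0, 21, 2, 14]


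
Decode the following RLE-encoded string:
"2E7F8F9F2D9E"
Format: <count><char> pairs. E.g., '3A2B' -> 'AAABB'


Expanding each <count><char> pair:
  2E -> 'EE'
  7F -> 'FFFFFFF'
  8F -> 'FFFFFFFF'
  9F -> 'FFFFFFFFF'
  2D -> 'DD'
  9E -> 'EEEEEEEEE'

Decoded = EEFFFFFFFFFFFFFFFFFFFFFFFFDDEEEEEEEEE


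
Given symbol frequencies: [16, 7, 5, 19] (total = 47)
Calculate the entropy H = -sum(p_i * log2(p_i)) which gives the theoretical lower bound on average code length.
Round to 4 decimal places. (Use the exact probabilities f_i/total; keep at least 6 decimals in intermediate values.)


Per-symbol terms -p_i * log2(p_i) with p_i = f_i/47:
  p = 16/47 = 0.340426: log2(p) = -1.554589, -p*log2(p) = 0.529222
  p = 7/47 = 0.148936: log2(p) = -2.747234, -p*log2(p) = 0.409163
  p = 5/47 = 0.106383: log2(p) = -3.232661, -p*log2(p) = 0.343900
  p = 19/47 = 0.404255: log2(p) = -1.306661, -p*log2(p) = 0.528225
H = 0.529222 + 0.409163 + 0.343900 + 0.528225 = 1.810510

H = 1.8105 bits/symbol


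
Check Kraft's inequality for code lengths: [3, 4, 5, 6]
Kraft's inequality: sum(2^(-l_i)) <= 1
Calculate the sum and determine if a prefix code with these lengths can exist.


Sum = 2^(-3) + 2^(-4) + 2^(-5) + 2^(-6)
    = 0.125 + 0.0625 + 0.03125 + 0.015625
    = 15/64 = 0.234375
Since 0.234375 <= 1, Kraft's inequality IS satisfied.
A prefix code with these lengths CAN exist.

Kraft sum = 0.234375. Satisfied.


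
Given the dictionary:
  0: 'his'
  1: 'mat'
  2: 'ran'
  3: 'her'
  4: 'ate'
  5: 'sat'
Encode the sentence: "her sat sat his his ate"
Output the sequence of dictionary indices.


Look up each word in the dictionary:
  'her' -> 3
  'sat' -> 5
  'sat' -> 5
  'his' -> 0
  'his' -> 0
  'ate' -> 4

Encoded: [3, 5, 5, 0, 0, 4]


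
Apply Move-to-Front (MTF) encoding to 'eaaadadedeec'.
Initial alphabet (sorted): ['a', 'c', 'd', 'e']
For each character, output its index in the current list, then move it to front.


MTF encoding:
'e': index 3 in ['a', 'c', 'd', 'e'] -> ['e', 'a', 'c', 'd']
'a': index 1 in ['e', 'a', 'c', 'd'] -> ['a', 'e', 'c', 'd']
'a': index 0 in ['a', 'e', 'c', 'd'] -> ['a', 'e', 'c', 'd']
'a': index 0 in ['a', 'e', 'c', 'd'] -> ['a', 'e', 'c', 'd']
'd': index 3 in ['a', 'e', 'c', 'd'] -> ['d', 'a', 'e', 'c']
'a': index 1 in ['d', 'a', 'e', 'c'] -> ['a', 'd', 'e', 'c']
'd': index 1 in ['a', 'd', 'e', 'c'] -> ['d', 'a', 'e', 'c']
'e': index 2 in ['d', 'a', 'e', 'c'] -> ['e', 'd', 'a', 'c']
'd': index 1 in ['e', 'd', 'a', 'c'] -> ['d', 'e', 'a', 'c']
'e': index 1 in ['d', 'e', 'a', 'c'] -> ['e', 'd', 'a', 'c']
'e': index 0 in ['e', 'd', 'a', 'c'] -> ['e', 'd', 'a', 'c']
'c': index 3 in ['e', 'd', 'a', 'c'] -> ['c', 'e', 'd', 'a']


Output: [3, 1, 0, 0, 3, 1, 1, 2, 1, 1, 0, 3]


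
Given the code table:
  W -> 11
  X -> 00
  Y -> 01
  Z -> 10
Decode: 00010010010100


Decoding:
00 -> X
01 -> Y
00 -> X
10 -> Z
01 -> Y
01 -> Y
00 -> X


Result: XYXZYYX


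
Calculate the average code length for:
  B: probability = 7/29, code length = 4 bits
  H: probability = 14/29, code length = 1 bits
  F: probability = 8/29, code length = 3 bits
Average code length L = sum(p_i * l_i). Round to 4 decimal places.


Weighted contributions p_i * l_i:
  B: (7/29) * 4 = 28/29
  H: (14/29) * 1 = 14/29
  F: (8/29) * 3 = 24/29
Sum = (28 + 14 + 24)/29 = 66/29

L = 66/29 = 2.2759 bits/symbol


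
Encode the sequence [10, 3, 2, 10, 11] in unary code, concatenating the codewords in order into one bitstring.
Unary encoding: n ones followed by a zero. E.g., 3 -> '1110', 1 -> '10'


Encode each number as n ones followed by a terminating 0:
  10 -> 11111111110 (11 bits)
  3 -> 1110 (4 bits)
  2 -> 110 (3 bits)
  10 -> 11111111110 (11 bits)
  11 -> 111111111110 (12 bits)
Total length = 11 + 4 + 3 + 11 + 12 = 41 bits.

Unary([10, 3, 2, 10, 11]) = 11111111110111011011111111110111111111110 (41 bits)


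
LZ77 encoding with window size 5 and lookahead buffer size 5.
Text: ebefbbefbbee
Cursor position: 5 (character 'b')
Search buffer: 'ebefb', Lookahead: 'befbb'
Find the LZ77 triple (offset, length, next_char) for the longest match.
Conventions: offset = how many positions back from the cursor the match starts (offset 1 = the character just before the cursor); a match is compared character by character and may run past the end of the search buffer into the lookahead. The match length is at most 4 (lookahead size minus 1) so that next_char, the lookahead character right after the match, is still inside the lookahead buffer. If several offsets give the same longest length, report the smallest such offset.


Try each offset into the search buffer:
  offset=1 (pos 4, char 'b'): match length 1
  offset=2 (pos 3, char 'f'): match length 0
  offset=3 (pos 2, char 'e'): match length 0
  offset=4 (pos 1, char 'b'): match length 4
  offset=5 (pos 0, char 'e'): match length 0
Longest match has length 4 at offset 4.
next_char = character at position 5 + 4 = 9 -> 'b'

Best match: offset=4, length=4 (matching 'befb' starting at position 1)
LZ77 triple: (4, 4, 'b')


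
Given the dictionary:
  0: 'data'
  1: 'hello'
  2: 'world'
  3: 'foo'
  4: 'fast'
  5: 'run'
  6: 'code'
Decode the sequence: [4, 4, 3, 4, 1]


Look up each index in the dictionary:
  4 -> 'fast'
  4 -> 'fast'
  3 -> 'foo'
  4 -> 'fast'
  1 -> 'hello'

Decoded: "fast fast foo fast hello"


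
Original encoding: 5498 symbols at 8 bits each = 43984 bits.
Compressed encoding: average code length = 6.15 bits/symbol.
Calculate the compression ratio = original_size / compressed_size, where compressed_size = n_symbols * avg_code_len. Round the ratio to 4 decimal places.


original_size = n_symbols * orig_bits = 5498 * 8 = 43984 bits
compressed_size = n_symbols * avg_code_len = 5498 * 6.15 = 33812.7 bits
ratio = original_size / compressed_size = 43984 / 33812.7 = 1.3008

Compression ratio = 1.3008


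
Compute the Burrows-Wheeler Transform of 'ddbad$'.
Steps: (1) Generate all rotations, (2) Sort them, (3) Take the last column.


Rotations (sorted):
  0: $ddbad -> last char: d
  1: ad$ddb -> last char: b
  2: bad$dd -> last char: d
  3: d$ddba -> last char: a
  4: dbad$d -> last char: d
  5: ddbad$ -> last char: $


BWT = dbdad$


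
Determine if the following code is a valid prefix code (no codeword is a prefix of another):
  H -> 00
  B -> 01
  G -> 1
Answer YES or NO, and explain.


Checking each pair (does one codeword prefix another?):
  H='00' vs B='01': no prefix
  H='00' vs G='1': no prefix
  B='01' vs H='00': no prefix
  B='01' vs G='1': no prefix
  G='1' vs H='00': no prefix
  G='1' vs B='01': no prefix
No violation found over all pairs.

YES -- this is a valid prefix code. No codeword is a prefix of any other codeword.


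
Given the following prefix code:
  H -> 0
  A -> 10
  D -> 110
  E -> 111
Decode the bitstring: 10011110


Decoding step by step:
Bits 10 -> A
Bits 0 -> H
Bits 111 -> E
Bits 10 -> A


Decoded message: AHEA


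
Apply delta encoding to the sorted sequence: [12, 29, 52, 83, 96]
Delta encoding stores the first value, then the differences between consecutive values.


First value: 12
Deltas:
  29 - 12 = 17
  52 - 29 = 23
  83 - 52 = 31
  96 - 83 = 13


Delta encoded: [12, 17, 23, 31, 13]


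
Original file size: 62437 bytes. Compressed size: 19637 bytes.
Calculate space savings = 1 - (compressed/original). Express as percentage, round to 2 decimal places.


ratio = compressed/original = 19637/62437 = 0.314509
savings = 1 - ratio = 1 - 0.314509 = 0.685491
as a percentage: 0.685491 * 100 = 68.55%

Space savings = 1 - 19637/62437 = 68.55%


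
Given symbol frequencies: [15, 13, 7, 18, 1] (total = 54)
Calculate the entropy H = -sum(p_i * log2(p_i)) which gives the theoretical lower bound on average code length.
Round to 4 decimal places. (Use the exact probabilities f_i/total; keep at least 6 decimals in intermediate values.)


Per-symbol terms -p_i * log2(p_i) with p_i = f_i/54:
  p = 15/54 = 0.277778: log2(p) = -1.847997, -p*log2(p) = 0.513332
  p = 13/54 = 0.240741: log2(p) = -2.054448, -p*log2(p) = 0.494589
  p = 7/54 = 0.129630: log2(p) = -2.947533, -p*log2(p) = 0.382088
  p = 18/54 = 0.333333: log2(p) = -1.584963, -p*log2(p) = 0.528321
  p = 1/54 = 0.018519: log2(p) = -5.754888, -p*log2(p) = 0.106572
H = 0.513332 + 0.494589 + 0.382088 + 0.528321 + 0.106572 = 2.024902

H = 2.0249 bits/symbol


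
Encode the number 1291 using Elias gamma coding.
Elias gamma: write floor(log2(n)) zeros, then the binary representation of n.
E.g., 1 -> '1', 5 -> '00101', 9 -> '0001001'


num_bits = floor(log2(1291)) + 1 = 11
leading_zeros = num_bits - 1 = 10
binary(1291) = 10100001011

Elias gamma(1291) = '0000000000' + '10100001011' = 000000000010100001011 (21 bits)


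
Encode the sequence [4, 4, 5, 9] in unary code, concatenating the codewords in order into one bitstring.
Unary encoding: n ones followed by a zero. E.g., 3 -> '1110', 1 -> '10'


Encode each number as n ones followed by a terminating 0:
  4 -> 11110 (5 bits)
  4 -> 11110 (5 bits)
  5 -> 111110 (6 bits)
  9 -> 1111111110 (10 bits)
Total length = 5 + 5 + 6 + 10 = 26 bits.

Unary([4, 4, 5, 9]) = 11110111101111101111111110 (26 bits)


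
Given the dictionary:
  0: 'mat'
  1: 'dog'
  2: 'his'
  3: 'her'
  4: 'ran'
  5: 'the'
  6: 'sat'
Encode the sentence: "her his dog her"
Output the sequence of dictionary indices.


Look up each word in the dictionary:
  'her' -> 3
  'his' -> 2
  'dog' -> 1
  'her' -> 3

Encoded: [3, 2, 1, 3]


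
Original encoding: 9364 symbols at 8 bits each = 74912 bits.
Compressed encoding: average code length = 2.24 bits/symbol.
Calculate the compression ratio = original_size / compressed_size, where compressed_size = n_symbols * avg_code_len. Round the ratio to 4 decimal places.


original_size = n_symbols * orig_bits = 9364 * 8 = 74912 bits
compressed_size = n_symbols * avg_code_len = 9364 * 2.24 = 20975.36 bits
ratio = original_size / compressed_size = 74912 / 20975.36 = 3.5714

Compression ratio = 3.5714


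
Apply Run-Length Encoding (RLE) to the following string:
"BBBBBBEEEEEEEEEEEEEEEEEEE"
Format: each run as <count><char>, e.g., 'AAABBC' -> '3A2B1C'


Scanning runs left to right:
  i=0: run of 'B' x 6 -> '6B'
  i=6: run of 'E' x 19 -> '19E'

RLE = 6B19E


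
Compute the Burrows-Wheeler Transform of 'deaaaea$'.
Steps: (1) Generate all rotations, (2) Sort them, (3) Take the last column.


Rotations (sorted):
  0: $deaaaea -> last char: a
  1: a$deaaae -> last char: e
  2: aaaea$de -> last char: e
  3: aaea$dea -> last char: a
  4: aea$deaa -> last char: a
  5: deaaaea$ -> last char: $
  6: ea$deaaa -> last char: a
  7: eaaaea$d -> last char: d


BWT = aeeaa$ad


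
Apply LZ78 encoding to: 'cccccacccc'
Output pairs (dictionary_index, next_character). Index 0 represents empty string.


LZ78 encoding steps:
Dictionary: {0: ''}
Step 1: w='' (idx 0), next='c' -> output (0, 'c'), add 'c' as idx 1
Step 2: w='c' (idx 1), next='c' -> output (1, 'c'), add 'cc' as idx 2
Step 3: w='cc' (idx 2), next='a' -> output (2, 'a'), add 'cca' as idx 3
Step 4: w='cc' (idx 2), next='c' -> output (2, 'c'), add 'ccc' as idx 4
Step 5: w='c' (idx 1), end of input -> output (1, '')


Encoded: [(0, 'c'), (1, 'c'), (2, 'a'), (2, 'c'), (1, '')]


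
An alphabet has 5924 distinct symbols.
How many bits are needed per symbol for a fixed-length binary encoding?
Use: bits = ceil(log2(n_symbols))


log2(5924) = 12.5324
Bracket: 2^12 = 4096 < 5924 <= 2^13 = 8192
So ceil(log2(5924)) = 13

bits = ceil(log2(5924)) = ceil(12.5324) = 13 bits


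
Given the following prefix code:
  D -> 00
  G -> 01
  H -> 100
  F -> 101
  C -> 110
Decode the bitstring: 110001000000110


Decoding step by step:
Bits 110 -> C
Bits 00 -> D
Bits 100 -> H
Bits 00 -> D
Bits 00 -> D
Bits 110 -> C


Decoded message: CDHDDC


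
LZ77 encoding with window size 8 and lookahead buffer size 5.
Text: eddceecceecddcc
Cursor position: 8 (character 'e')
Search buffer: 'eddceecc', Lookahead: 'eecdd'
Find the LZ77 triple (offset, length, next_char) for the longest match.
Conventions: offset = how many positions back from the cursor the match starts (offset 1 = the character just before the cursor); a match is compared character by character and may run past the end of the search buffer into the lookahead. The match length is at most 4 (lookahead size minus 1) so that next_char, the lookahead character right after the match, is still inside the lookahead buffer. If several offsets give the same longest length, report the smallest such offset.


Try each offset into the search buffer:
  offset=1 (pos 7, char 'c'): match length 0
  offset=2 (pos 6, char 'c'): match length 0
  offset=3 (pos 5, char 'e'): match length 1
  offset=4 (pos 4, char 'e'): match length 3
  offset=5 (pos 3, char 'c'): match length 0
  offset=6 (pos 2, char 'd'): match length 0
  offset=7 (pos 1, char 'd'): match length 0
  offset=8 (pos 0, char 'e'): match length 1
Longest match has length 3 at offset 4.
next_char = character at position 8 + 3 = 11 -> 'd'

Best match: offset=4, length=3 (matching 'eec' starting at position 4)
LZ77 triple: (4, 3, 'd')


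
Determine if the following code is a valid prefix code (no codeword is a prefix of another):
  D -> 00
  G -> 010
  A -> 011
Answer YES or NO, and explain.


Checking each pair (does one codeword prefix another?):
  D='00' vs G='010': no prefix
  D='00' vs A='011': no prefix
  G='010' vs D='00': no prefix
  G='010' vs A='011': no prefix
  A='011' vs D='00': no prefix
  A='011' vs G='010': no prefix
No violation found over all pairs.

YES -- this is a valid prefix code. No codeword is a prefix of any other codeword.


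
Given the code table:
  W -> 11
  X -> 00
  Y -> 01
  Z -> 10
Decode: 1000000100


Decoding:
10 -> Z
00 -> X
00 -> X
01 -> Y
00 -> X


Result: ZXXYX


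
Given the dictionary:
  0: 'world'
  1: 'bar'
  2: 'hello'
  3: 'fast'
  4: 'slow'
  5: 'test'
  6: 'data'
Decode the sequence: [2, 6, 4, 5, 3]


Look up each index in the dictionary:
  2 -> 'hello'
  6 -> 'data'
  4 -> 'slow'
  5 -> 'test'
  3 -> 'fast'

Decoded: "hello data slow test fast"


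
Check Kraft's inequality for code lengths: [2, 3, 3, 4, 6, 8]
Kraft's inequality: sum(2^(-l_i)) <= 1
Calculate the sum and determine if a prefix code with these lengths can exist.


Sum = 2^(-2) + 2^(-3) + 2^(-3) + 2^(-4) + 2^(-6) + 2^(-8)
    = 0.25 + 0.125 + 0.125 + 0.0625 + 0.015625 + 0.00390625
    = 149/256 = 0.58203125
Since 0.58203125 <= 1, Kraft's inequality IS satisfied.
A prefix code with these lengths CAN exist.

Kraft sum = 0.58203125. Satisfied.


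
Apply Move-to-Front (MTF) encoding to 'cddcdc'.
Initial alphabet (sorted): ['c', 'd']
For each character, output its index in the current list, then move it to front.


MTF encoding:
'c': index 0 in ['c', 'd'] -> ['c', 'd']
'd': index 1 in ['c', 'd'] -> ['d', 'c']
'd': index 0 in ['d', 'c'] -> ['d', 'c']
'c': index 1 in ['d', 'c'] -> ['c', 'd']
'd': index 1 in ['c', 'd'] -> ['d', 'c']
'c': index 1 in ['d', 'c'] -> ['c', 'd']


Output: [0, 1, 0, 1, 1, 1]


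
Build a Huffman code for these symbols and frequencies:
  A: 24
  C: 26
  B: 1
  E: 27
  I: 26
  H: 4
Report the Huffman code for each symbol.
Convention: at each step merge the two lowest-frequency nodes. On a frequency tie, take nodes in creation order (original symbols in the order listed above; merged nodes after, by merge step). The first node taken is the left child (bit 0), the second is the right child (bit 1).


Huffman tree construction:
Step 1: Merge B(1) + H(4) = 5
Step 2: Merge (B+H)(5) + A(24) = 29
Step 3: Merge C(26) + I(26) = 52
Step 4: Merge E(27) + ((B+H)+A)(29) = 56
Step 5: Merge (C+I)(52) + (E+((B+H)+A))(56) = 108
Read each symbol's code off the tree from the root (left child = 0, right child = 1).

Codes:
  A: 111 (length 3)
  C: 00 (length 2)
  B: 1100 (length 4)
  E: 10 (length 2)
  I: 01 (length 2)
  H: 1101 (length 4)
Average code length: 250/108 = 2.3148 bits/symbol


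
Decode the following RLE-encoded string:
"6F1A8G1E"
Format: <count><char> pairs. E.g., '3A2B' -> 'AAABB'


Expanding each <count><char> pair:
  6F -> 'FFFFFF'
  1A -> 'A'
  8G -> 'GGGGGGGG'
  1E -> 'E'

Decoded = FFFFFFAGGGGGGGGE


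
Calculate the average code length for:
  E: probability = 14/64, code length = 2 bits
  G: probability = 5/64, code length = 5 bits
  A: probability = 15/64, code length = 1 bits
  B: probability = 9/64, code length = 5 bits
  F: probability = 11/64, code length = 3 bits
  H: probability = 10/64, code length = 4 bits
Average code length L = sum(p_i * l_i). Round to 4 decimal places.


Weighted contributions p_i * l_i:
  E: (14/64) * 2 = 28/64
  G: (5/64) * 5 = 25/64
  A: (15/64) * 1 = 15/64
  B: (9/64) * 5 = 45/64
  F: (11/64) * 3 = 33/64
  H: (10/64) * 4 = 40/64
Sum = (28 + 25 + 15 + 45 + 33 + 40)/64 = 186/64

L = 186/64 = 2.9063 bits/symbol


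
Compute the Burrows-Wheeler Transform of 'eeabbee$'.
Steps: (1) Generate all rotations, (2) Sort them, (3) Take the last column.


Rotations (sorted):
  0: $eeabbee -> last char: e
  1: abbee$ee -> last char: e
  2: bbee$eea -> last char: a
  3: bee$eeab -> last char: b
  4: e$eeabbe -> last char: e
  5: eabbee$e -> last char: e
  6: ee$eeabb -> last char: b
  7: eeabbee$ -> last char: $


BWT = eeabeeb$


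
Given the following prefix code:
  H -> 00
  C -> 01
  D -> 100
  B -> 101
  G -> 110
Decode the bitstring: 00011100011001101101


Decoding step by step:
Bits 00 -> H
Bits 01 -> C
Bits 110 -> G
Bits 00 -> H
Bits 110 -> G
Bits 01 -> C
Bits 101 -> B
Bits 101 -> B


Decoded message: HCGHGCBB


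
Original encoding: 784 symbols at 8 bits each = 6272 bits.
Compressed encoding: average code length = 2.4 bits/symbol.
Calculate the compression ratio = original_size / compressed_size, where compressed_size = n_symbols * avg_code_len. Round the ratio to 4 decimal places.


original_size = n_symbols * orig_bits = 784 * 8 = 6272 bits
compressed_size = n_symbols * avg_code_len = 784 * 2.4 = 1881.6 bits
ratio = original_size / compressed_size = 6272 / 1881.6 = 3.3333

Compression ratio = 3.3333


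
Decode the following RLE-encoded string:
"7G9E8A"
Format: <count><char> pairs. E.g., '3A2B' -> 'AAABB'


Expanding each <count><char> pair:
  7G -> 'GGGGGGG'
  9E -> 'EEEEEEEEE'
  8A -> 'AAAAAAAA'

Decoded = GGGGGGGEEEEEEEEEAAAAAAAA


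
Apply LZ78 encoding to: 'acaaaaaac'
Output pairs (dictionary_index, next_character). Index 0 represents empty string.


LZ78 encoding steps:
Dictionary: {0: ''}
Step 1: w='' (idx 0), next='a' -> output (0, 'a'), add 'a' as idx 1
Step 2: w='' (idx 0), next='c' -> output (0, 'c'), add 'c' as idx 2
Step 3: w='a' (idx 1), next='a' -> output (1, 'a'), add 'aa' as idx 3
Step 4: w='aa' (idx 3), next='a' -> output (3, 'a'), add 'aaa' as idx 4
Step 5: w='a' (idx 1), next='c' -> output (1, 'c'), add 'ac' as idx 5


Encoded: [(0, 'a'), (0, 'c'), (1, 'a'), (3, 'a'), (1, 'c')]


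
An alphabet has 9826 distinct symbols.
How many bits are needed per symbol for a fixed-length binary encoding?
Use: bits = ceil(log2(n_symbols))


log2(9826) = 13.2624
Bracket: 2^13 = 8192 < 9826 <= 2^14 = 16384
So ceil(log2(9826)) = 14

bits = ceil(log2(9826)) = ceil(13.2624) = 14 bits


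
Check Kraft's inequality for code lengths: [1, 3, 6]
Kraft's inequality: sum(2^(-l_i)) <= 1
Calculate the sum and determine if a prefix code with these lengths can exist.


Sum = 2^(-1) + 2^(-3) + 2^(-6)
    = 0.5 + 0.125 + 0.015625
    = 41/64 = 0.640625
Since 0.640625 <= 1, Kraft's inequality IS satisfied.
A prefix code with these lengths CAN exist.

Kraft sum = 0.640625. Satisfied.


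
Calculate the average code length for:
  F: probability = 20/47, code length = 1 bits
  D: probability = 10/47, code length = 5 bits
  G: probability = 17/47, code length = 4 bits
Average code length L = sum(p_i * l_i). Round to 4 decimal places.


Weighted contributions p_i * l_i:
  F: (20/47) * 1 = 20/47
  D: (10/47) * 5 = 50/47
  G: (17/47) * 4 = 68/47
Sum = (20 + 50 + 68)/47 = 138/47

L = 138/47 = 2.9362 bits/symbol


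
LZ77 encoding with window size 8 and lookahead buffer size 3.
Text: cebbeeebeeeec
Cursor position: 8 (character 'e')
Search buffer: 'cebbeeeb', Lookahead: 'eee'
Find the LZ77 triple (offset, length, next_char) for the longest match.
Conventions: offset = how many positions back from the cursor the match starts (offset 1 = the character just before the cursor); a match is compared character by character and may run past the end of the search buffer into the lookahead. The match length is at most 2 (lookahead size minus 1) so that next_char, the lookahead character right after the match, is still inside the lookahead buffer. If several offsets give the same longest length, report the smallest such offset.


Try each offset into the search buffer:
  offset=1 (pos 7, char 'b'): match length 0
  offset=2 (pos 6, char 'e'): match length 1
  offset=3 (pos 5, char 'e'): match length 2
  offset=4 (pos 4, char 'e'): match length 2
  offset=5 (pos 3, char 'b'): match length 0
  offset=6 (pos 2, char 'b'): match length 0
  offset=7 (pos 1, char 'e'): match length 1
  offset=8 (pos 0, char 'c'): match length 0
Longest match has length 2, found at offsets 3, 4; take the smallest, offset 3.
next_char = character at position 8 + 2 = 10 -> 'e'

Best match: offset=3, length=2 (matching 'ee' starting at position 5)
LZ77 triple: (3, 2, 'e')


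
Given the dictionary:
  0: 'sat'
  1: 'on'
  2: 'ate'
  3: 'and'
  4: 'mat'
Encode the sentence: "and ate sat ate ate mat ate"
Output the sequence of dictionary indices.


Look up each word in the dictionary:
  'and' -> 3
  'ate' -> 2
  'sat' -> 0
  'ate' -> 2
  'ate' -> 2
  'mat' -> 4
  'ate' -> 2

Encoded: [3, 2, 0, 2, 2, 4, 2]


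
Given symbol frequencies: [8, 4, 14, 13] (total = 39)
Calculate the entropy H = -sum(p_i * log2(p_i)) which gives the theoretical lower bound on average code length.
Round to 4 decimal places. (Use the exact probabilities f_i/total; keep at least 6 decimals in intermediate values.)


Per-symbol terms -p_i * log2(p_i) with p_i = f_i/39:
  p = 8/39 = 0.205128: log2(p) = -2.285402, -p*log2(p) = 0.468800
  p = 4/39 = 0.102564: log2(p) = -3.285402, -p*log2(p) = 0.336964
  p = 14/39 = 0.358974: log2(p) = -1.478047, -p*log2(p) = 0.530581
  p = 13/39 = 0.333333: log2(p) = -1.584963, -p*log2(p) = 0.528321
H = 0.468800 + 0.336964 + 0.530581 + 0.528321 = 1.864666

H = 1.8647 bits/symbol


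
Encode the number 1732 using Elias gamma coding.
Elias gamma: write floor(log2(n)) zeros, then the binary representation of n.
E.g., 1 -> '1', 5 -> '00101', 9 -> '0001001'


num_bits = floor(log2(1732)) + 1 = 11
leading_zeros = num_bits - 1 = 10
binary(1732) = 11011000100

Elias gamma(1732) = '0000000000' + '11011000100' = 000000000011011000100 (21 bits)


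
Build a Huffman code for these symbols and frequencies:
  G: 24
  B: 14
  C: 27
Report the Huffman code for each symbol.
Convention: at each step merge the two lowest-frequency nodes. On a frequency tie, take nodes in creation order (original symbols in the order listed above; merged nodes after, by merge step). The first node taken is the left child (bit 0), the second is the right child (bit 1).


Huffman tree construction:
Step 1: Merge B(14) + G(24) = 38
Step 2: Merge C(27) + (B+G)(38) = 65
Read each symbol's code off the tree from the root (left child = 0, right child = 1).

Codes:
  G: 11 (length 2)
  B: 10 (length 2)
  C: 0 (length 1)
Average code length: 103/65 = 1.5846 bits/symbol


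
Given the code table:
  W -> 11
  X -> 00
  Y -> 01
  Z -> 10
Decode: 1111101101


Decoding:
11 -> W
11 -> W
10 -> Z
11 -> W
01 -> Y


Result: WWZWY


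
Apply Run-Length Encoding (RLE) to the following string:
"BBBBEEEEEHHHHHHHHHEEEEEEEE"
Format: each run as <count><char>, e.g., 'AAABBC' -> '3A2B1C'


Scanning runs left to right:
  i=0: run of 'B' x 4 -> '4B'
  i=4: run of 'E' x 5 -> '5E'
  i=9: run of 'H' x 9 -> '9H'
  i=18: run of 'E' x 8 -> '8E'

RLE = 4B5E9H8E


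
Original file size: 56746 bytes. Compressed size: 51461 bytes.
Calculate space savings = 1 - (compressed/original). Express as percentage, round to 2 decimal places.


ratio = compressed/original = 51461/56746 = 0.906866
savings = 1 - ratio = 1 - 0.906866 = 0.093134
as a percentage: 0.093134 * 100 = 9.31%

Space savings = 1 - 51461/56746 = 9.31%


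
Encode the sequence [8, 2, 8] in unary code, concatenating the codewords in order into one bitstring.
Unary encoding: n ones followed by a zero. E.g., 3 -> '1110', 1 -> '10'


Encode each number as n ones followed by a terminating 0:
  8 -> 111111110 (9 bits)
  2 -> 110 (3 bits)
  8 -> 111111110 (9 bits)
Total length = 9 + 3 + 9 = 21 bits.

Unary([8, 2, 8]) = 111111110110111111110 (21 bits)


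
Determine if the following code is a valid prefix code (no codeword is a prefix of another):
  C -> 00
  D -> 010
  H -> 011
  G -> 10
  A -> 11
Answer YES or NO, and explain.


Checking each pair (does one codeword prefix another?):
  C='00' vs D='010': no prefix
  C='00' vs H='011': no prefix
  C='00' vs G='10': no prefix
  C='00' vs A='11': no prefix
  D='010' vs C='00': no prefix
  D='010' vs H='011': no prefix
  D='010' vs G='10': no prefix
  D='010' vs A='11': no prefix
  H='011' vs C='00': no prefix
  H='011' vs D='010': no prefix
  H='011' vs G='10': no prefix
  H='011' vs A='11': no prefix
  G='10' vs C='00': no prefix
  G='10' vs D='010': no prefix
  G='10' vs H='011': no prefix
  G='10' vs A='11': no prefix
  A='11' vs C='00': no prefix
  A='11' vs D='010': no prefix
  A='11' vs H='011': no prefix
  A='11' vs G='10': no prefix
No violation found over all pairs.

YES -- this is a valid prefix code. No codeword is a prefix of any other codeword.


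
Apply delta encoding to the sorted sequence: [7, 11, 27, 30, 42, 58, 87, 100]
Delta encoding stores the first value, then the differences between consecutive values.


First value: 7
Deltas:
  11 - 7 = 4
  27 - 11 = 16
  30 - 27 = 3
  42 - 30 = 12
  58 - 42 = 16
  87 - 58 = 29
  100 - 87 = 13


Delta encoded: [7, 4, 16, 3, 12, 16, 29, 13]


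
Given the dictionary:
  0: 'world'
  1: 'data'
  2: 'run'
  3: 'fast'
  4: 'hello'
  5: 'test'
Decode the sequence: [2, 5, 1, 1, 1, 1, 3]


Look up each index in the dictionary:
  2 -> 'run'
  5 -> 'test'
  1 -> 'data'
  1 -> 'data'
  1 -> 'data'
  1 -> 'data'
  3 -> 'fast'

Decoded: "run test data data data data fast"


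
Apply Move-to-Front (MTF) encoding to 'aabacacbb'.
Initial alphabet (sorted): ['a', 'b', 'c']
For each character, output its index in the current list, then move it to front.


MTF encoding:
'a': index 0 in ['a', 'b', 'c'] -> ['a', 'b', 'c']
'a': index 0 in ['a', 'b', 'c'] -> ['a', 'b', 'c']
'b': index 1 in ['a', 'b', 'c'] -> ['b', 'a', 'c']
'a': index 1 in ['b', 'a', 'c'] -> ['a', 'b', 'c']
'c': index 2 in ['a', 'b', 'c'] -> ['c', 'a', 'b']
'a': index 1 in ['c', 'a', 'b'] -> ['a', 'c', 'b']
'c': index 1 in ['a', 'c', 'b'] -> ['c', 'a', 'b']
'b': index 2 in ['c', 'a', 'b'] -> ['b', 'c', 'a']
'b': index 0 in ['b', 'c', 'a'] -> ['b', 'c', 'a']


Output: [0, 0, 1, 1, 2, 1, 1, 2, 0]


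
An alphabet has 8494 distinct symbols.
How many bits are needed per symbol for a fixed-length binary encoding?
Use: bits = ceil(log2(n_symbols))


log2(8494) = 13.0522
Bracket: 2^13 = 8192 < 8494 <= 2^14 = 16384
So ceil(log2(8494)) = 14

bits = ceil(log2(8494)) = ceil(13.0522) = 14 bits


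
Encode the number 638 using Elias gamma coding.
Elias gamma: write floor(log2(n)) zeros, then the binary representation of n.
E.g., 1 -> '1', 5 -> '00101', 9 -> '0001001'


num_bits = floor(log2(638)) + 1 = 10
leading_zeros = num_bits - 1 = 9
binary(638) = 1001111110

Elias gamma(638) = '000000000' + '1001111110' = 0000000001001111110 (19 bits)


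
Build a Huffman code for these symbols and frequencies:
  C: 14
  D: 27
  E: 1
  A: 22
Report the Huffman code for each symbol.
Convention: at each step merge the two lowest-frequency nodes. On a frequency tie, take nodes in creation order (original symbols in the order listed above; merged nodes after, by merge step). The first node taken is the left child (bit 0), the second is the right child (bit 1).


Huffman tree construction:
Step 1: Merge E(1) + C(14) = 15
Step 2: Merge (E+C)(15) + A(22) = 37
Step 3: Merge D(27) + ((E+C)+A)(37) = 64
Read each symbol's code off the tree from the root (left child = 0, right child = 1).

Codes:
  C: 101 (length 3)
  D: 0 (length 1)
  E: 100 (length 3)
  A: 11 (length 2)
Average code length: 116/64 = 1.8125 bits/symbol
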